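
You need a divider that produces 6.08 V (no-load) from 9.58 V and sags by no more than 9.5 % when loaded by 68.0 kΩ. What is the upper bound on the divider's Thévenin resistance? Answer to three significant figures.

Loading drop = R_th/(R_th + R_L) ≤ 0.0950, so R_th ≤ R_L · ε/(1−ε) = 68.0 kΩ × 0.0950/0.9050 = 7.14 kΩ.
(Any R1, R2 with R2/(R1+R2) = 0.635 and R1‖R2 ≤ 7.14 kΩ will meet the spec.)

R_th ≤ 7.14 kΩ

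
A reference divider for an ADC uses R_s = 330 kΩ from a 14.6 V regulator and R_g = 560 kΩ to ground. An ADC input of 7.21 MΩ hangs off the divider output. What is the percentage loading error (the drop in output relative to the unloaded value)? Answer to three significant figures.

The divider's output (Thévenin) resistance is R_s‖R_g = 207.6 kΩ.
Fractional drop under load = R_th/(R_th + R_L) = 207.6 / (207.6 + 7210) = 0.02799.
So the output falls by 2.80 %.

2.80 %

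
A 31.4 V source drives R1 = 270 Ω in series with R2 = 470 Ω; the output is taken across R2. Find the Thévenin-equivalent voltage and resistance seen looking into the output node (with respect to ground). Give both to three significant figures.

V_th is the open-circuit tap voltage: 31.4 × 470/(270 + 470) = 19.9 V.
With the supply zeroed, R1 and R2 appear in parallel from the tap: R_th = R1‖R2 = (270 × 470)/740.0 = 171 Ω.

V_th = 19.9 V, R_th = 171 Ω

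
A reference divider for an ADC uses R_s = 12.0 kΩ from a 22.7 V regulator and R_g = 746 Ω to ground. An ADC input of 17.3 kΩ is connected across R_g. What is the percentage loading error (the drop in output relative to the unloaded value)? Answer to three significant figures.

The divider's output (Thévenin) resistance is R_s‖R_g = 702.3 Ω.
Fractional drop under load = R_th/(R_th + R_L) = 702.3 / (702.3 + 17300) = 0.03901.
So the output falls by 3.90 %.

3.90 %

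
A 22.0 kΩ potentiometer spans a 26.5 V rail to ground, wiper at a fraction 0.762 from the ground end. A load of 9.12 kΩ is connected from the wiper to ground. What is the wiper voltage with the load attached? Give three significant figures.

V ≈ 14.0 V

The wiper splits the pot into (1−α)R = 5.236 kΩ above and αR = 16.76 kΩ below.
Lower section ‖ load = 5.907 kΩ.
V_wiper = 26.5 × 5.907/(5.236 + 5.907) = 14.0 V.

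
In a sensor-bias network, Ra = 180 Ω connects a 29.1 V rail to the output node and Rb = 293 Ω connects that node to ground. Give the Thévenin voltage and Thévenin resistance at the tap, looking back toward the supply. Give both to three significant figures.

V_th is the open-circuit tap voltage: 29.1 × 293/(180 + 293) = 18.0 V.
With the supply zeroed, Ra and Rb appear in parallel from the tap: R_th = Ra‖Rb = (180 × 293)/473.0 = 112 Ω.

V_th = 18.0 V, R_th = 112 Ω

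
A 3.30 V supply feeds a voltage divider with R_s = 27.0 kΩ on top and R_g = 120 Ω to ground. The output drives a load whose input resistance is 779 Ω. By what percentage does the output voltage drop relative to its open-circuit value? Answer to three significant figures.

13.3 %

Unloaded V = 3.30 × 120/27120 = 0.014602 V.
Loaded: R_g‖R_L = 104.0 Ω, giving V = 3.30 × 104.0/27100 = 0.012660 V.
Drop = (0.014602 − 0.012660) / 0.014602 = 13.3 %.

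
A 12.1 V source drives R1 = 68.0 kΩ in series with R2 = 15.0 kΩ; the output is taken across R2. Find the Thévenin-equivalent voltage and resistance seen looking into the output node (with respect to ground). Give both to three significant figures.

V_th is the open-circuit tap voltage: 12.1 × 15.0/(68.0 + 15.0) = 2.19 V.
With the supply zeroed, R1 and R2 appear in parallel from the tap: R_th = R1‖R2 = (68.0 × 15.0)/83.00 = 12.3 kΩ.

V_th = 2.19 V, R_th = 12.3 kΩ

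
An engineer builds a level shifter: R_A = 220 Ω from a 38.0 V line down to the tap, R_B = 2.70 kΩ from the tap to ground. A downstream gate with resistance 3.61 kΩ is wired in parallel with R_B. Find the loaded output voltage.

V_out ≈ 33.3 V

The load sits in parallel with R_B: R_B‖R_L = (2700 × 3610) / (2700 + 3610) = 1545 Ω.
V_out = 38.0 × 1545 / (220 + 1545) = 38.0 × 1545/1765 = 33.3 V.
(Unloaded it would have been 35.1 V.)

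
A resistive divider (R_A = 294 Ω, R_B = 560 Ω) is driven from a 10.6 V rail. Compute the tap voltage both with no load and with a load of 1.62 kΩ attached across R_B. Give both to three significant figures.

Open-circuit: V = 10.6 × 560/(294 + 560) = 6.95 V.
With the load, R_B becomes R_B‖R_L = 416.1 Ω, so V = 10.6 × 416.1/710.1 = 6.21 V.

Unloaded: 6.95 V; loaded: 6.21 V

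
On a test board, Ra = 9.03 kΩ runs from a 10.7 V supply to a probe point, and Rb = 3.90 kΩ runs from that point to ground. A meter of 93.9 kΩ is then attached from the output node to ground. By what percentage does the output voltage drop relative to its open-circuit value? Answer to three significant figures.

The divider's output (Thévenin) resistance is Ra‖Rb = 2.724 kΩ.
Fractional drop under load = R_th/(R_th + R_L) = 2.724 / (2.724 + 93.9) = 0.02819.
So the output falls by 2.82 %.

2.82 %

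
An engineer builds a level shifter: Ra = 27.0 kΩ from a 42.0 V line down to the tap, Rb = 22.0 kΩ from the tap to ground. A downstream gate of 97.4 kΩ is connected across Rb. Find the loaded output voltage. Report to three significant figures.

V_out ≈ 16.8 V

The load sits in parallel with Rb: Rb‖R_L = (22.0 × 97.4) / (22.0 + 97.4) = 17.95 kΩ.
V_out = 42.0 × 17.95 / (27.0 + 17.95) = 42.0 × 17.95/44.95 = 16.8 V.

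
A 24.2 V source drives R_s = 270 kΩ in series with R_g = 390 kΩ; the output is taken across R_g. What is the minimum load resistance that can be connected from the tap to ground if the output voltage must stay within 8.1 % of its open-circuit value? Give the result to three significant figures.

Output resistance R_th = R_s‖R_g = (270 × 390)/660.0 = 159.5 kΩ.
The fractional drop is R_th/(R_th + R_L); requiring this ≤ 0.0810 gives R_L ≥ R_th(1/0.0810 − 1) = 159.5 × 11.35 = 1.81 MΩ.

R_L(min) ≈ 1.81 MΩ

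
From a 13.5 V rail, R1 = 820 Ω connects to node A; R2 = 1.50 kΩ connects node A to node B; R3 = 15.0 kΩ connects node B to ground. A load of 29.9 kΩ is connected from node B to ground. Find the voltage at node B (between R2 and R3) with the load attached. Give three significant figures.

V ≈ 11.0 V

At node B, R3 is in parallel with the load: R3‖R_L = 9989 Ω.
Below node A the resistance is R2 + (R3‖R_L) = 11490 Ω, so V_A = 13.5 × 11490/12310 = 12.60 V.
Then V_B = V_A × (R3‖R_L)/(R2 + R3‖R_L) = 12.60 × 9989/11490 = 11.0 V.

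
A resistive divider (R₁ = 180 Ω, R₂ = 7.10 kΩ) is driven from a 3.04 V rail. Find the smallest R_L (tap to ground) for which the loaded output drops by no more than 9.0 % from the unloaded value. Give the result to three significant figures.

R_L(min) ≈ 1.77 kΩ

Output resistance R_th = R₁‖R₂ = (180 × 7100)/7280 = 175.5 Ω.
The fractional drop is R_th/(R_th + R_L); requiring this ≤ 0.0900 gives R_L ≥ R_th(1/0.0900 − 1) = 175.5 × 10.11 = 1.77 kΩ.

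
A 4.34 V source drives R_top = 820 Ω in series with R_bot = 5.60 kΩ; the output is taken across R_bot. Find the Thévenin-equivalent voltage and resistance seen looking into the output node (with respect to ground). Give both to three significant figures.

V_th = 3.79 V, R_th = 715 Ω

V_th is the open-circuit tap voltage: 4.34 × 5600/(820 + 5600) = 3.79 V.
With the supply zeroed, R_top and R_bot appear in parallel from the tap: R_th = R_top‖R_bot = (820 × 5600)/6420 = 715 Ω.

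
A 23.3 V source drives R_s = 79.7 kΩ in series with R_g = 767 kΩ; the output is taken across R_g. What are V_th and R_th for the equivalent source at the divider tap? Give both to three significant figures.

V_th = 21.1 V, R_th = 72.2 kΩ

V_th is the open-circuit tap voltage: 23.3 × 767/(79.7 + 767) = 21.1 V.
With the supply zeroed, R_s and R_g appear in parallel from the tap: R_th = R_s‖R_g = (79.7 × 767)/846.7 = 72.2 kΩ.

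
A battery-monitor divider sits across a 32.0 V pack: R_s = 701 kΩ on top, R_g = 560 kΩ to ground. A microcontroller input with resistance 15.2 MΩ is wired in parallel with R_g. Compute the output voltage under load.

V_out ≈ 13.9 V

The load sits in parallel with R_g: R_g‖R_L = (560 × 15200) / (560 + 15200) = 540.1 kΩ.
V_out = 32.0 × 540.1 / (701 + 540.1) = 32.0 × 540.1/1241 = 13.9 V.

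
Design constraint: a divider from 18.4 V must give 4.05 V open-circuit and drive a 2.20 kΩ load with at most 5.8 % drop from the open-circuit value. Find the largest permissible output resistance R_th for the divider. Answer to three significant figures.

Loading drop = R_th/(R_th + R_L) ≤ 0.0580, so R_th ≤ R_L · ε/(1−ε) = 2.20 kΩ × 0.0580/0.9420 = 135 Ω.
(Any R1, R2 with R2/(R1+R2) = 0.220 and R1‖R2 ≤ 135 Ω will meet the spec.)

R_th ≤ 135 Ω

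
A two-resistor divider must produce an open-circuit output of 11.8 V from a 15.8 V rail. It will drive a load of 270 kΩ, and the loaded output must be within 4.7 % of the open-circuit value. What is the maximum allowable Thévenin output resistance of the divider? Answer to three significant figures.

R_th ≤ 13.3 kΩ

Loading drop = R_th/(R_th + R_L) ≤ 0.0470, so R_th ≤ R_L · ε/(1−ε) = 270 kΩ × 0.0470/0.9530 = 13.3 kΩ.
(Any R1, R2 with R2/(R1+R2) = 0.747 and R1‖R2 ≤ 13.3 kΩ will meet the spec.)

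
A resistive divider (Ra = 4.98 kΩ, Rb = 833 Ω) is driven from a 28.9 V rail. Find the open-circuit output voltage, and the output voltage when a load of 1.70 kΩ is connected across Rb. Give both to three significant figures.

Unloaded: 4.14 V; loaded: 2.92 V

Open-circuit: V = 28.9 × 833/(4980 + 833) = 4.14 V.
With the load, Rb becomes Rb‖R_L = 559.1 Ω, so V = 28.9 × 559.1/5539 = 2.92 V.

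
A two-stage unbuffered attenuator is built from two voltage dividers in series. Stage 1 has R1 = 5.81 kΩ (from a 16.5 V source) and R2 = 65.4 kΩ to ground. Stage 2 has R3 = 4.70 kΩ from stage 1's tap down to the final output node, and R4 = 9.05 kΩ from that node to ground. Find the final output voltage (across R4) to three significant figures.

Stage 2 presents R3+R4 = 13.75 kΩ as a load on stage 1's tap.
Stage 1's lower leg becomes R2‖(R3+R4) = 11.36 kΩ, so V_mid = 16.5 × 11.36/17.17 = 10.92 V.
Stage 2 is itself unloaded: V_out = V_mid × R4/(R3+R4) = 10.92 × 9.05/13.75 = 7.19 V.

V_out ≈ 7.19 V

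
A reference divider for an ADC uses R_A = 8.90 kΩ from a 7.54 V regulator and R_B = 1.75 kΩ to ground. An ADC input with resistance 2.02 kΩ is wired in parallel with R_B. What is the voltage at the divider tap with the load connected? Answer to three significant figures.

V_out ≈ 0.719 V

The load sits in parallel with R_B: R_B‖R_L = (1.75 × 2.02) / (1.75 + 2.02) = 0.9377 kΩ.
V_out = 7.54 × 0.9377 / (8.90 + 0.9377) = 7.54 × 0.9377/9.838 = 0.719 V.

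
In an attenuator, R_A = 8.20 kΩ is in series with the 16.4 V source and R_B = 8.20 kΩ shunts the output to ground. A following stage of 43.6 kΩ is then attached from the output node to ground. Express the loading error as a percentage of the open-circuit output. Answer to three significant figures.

The divider's output (Thévenin) resistance is R_A‖R_B = 4.100 kΩ.
Fractional drop under load = R_th/(R_th + R_L) = 4.100 / (4.100 + 43.6) = 0.08595.
So the output falls by 8.60 %.

8.60 %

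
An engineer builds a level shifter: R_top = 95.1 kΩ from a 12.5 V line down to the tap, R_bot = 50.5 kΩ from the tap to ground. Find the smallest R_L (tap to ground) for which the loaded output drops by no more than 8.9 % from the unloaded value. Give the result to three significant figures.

R_L(min) ≈ 338 kΩ

Output resistance R_th = R_top‖R_bot = (95.1 × 50.5)/145.6 = 32.98 kΩ.
The fractional drop is R_th/(R_th + R_L); requiring this ≤ 0.0890 gives R_L ≥ R_th(1/0.0890 − 1) = 32.98 × 10.24 = 338 kΩ.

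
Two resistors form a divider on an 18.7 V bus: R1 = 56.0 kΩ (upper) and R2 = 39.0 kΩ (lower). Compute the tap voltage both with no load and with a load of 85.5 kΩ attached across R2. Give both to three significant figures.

Open-circuit: V = 18.7 × 39.0/(56.0 + 39.0) = 7.68 V.
With the load, R2 becomes R2‖R_L = 26.78 kΩ, so V = 18.7 × 26.78/82.78 = 6.05 V.

Unloaded: 7.68 V; loaded: 6.05 V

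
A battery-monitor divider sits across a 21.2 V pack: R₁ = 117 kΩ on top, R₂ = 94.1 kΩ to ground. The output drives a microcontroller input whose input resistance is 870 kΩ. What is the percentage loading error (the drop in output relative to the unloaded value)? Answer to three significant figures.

5.66 %

The divider's output (Thévenin) resistance is R₁‖R₂ = 52.15 kΩ.
Fractional drop under load = R_th/(R_th + R_L) = 52.15 / (52.15 + 870) = 0.05656.
So the output falls by 5.66 %.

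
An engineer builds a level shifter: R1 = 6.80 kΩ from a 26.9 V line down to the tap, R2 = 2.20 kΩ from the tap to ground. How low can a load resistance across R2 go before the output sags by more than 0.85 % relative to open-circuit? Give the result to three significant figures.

R_L(min) ≈ 194 kΩ

Output resistance R_th = R1‖R2 = (6.80 × 2.20)/9.000 = 1.662 kΩ.
The fractional drop is R_th/(R_th + R_L); requiring this ≤ 0.00850 gives R_L ≥ R_th(1/0.00850 − 1) = 1.662 × 116.6 = 194 kΩ.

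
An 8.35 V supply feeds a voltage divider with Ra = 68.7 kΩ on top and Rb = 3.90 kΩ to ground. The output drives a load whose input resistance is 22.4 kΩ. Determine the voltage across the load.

V_out ≈ 0.385 V

The load sits in parallel with Rb: Rb‖R_L = (3.90 × 22.4) / (3.90 + 22.4) = 3.322 kΩ.
V_out = 8.35 × 3.322 / (68.7 + 3.322) = 8.35 × 3.322/72.02 = 0.385 V.
(Unloaded it would have been 0.449 V.)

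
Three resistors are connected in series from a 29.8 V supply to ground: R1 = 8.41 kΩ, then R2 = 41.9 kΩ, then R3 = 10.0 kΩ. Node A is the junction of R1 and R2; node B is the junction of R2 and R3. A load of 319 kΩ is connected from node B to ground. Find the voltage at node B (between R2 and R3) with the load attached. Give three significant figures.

At node B, R3 is in parallel with the load: R3‖R_L = 9.696 kΩ.
Below node A the resistance is R2 + (R3‖R_L) = 51.60 kΩ, so V_A = 29.8 × 51.60/60.01 = 25.62 V.
Then V_B = V_A × (R3‖R_L)/(R2 + R3‖R_L) = 25.62 × 9.696/51.60 = 4.82 V.

V ≈ 4.82 V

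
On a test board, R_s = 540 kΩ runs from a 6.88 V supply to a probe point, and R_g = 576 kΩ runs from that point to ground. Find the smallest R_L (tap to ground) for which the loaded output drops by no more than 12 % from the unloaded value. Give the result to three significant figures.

Output resistance R_th = R_s‖R_g = (540 × 576)/1116 = 278.7 kΩ.
The fractional drop is R_th/(R_th + R_L); requiring this ≤ 0.120 gives R_L ≥ R_th(1/0.120 − 1) = 278.7 × 7.333 = 2.04 MΩ.

R_L(min) ≈ 2.04 MΩ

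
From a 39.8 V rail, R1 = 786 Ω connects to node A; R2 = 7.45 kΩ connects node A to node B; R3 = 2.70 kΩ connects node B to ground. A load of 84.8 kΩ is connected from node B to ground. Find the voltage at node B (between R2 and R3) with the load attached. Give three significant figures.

At node B, R3 is in parallel with the load: R3‖R_L = 2617 Ω.
Below node A the resistance is R2 + (R3‖R_L) = 10070 Ω, so V_A = 39.8 × 10070/10850 = 36.92 V.
Then V_B = V_A × (R3‖R_L)/(R2 + R3‖R_L) = 36.92 × 2617/10070 = 9.60 V.

V ≈ 9.60 V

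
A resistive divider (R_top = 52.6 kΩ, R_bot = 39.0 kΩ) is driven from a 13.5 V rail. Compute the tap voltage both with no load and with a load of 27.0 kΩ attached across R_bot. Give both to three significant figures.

Open-circuit: V = 13.5 × 39.0/(52.6 + 39.0) = 5.75 V.
With the load, R_bot becomes R_bot‖R_L = 15.95 kΩ, so V = 13.5 × 15.95/68.55 = 3.14 V.

Unloaded: 5.75 V; loaded: 3.14 V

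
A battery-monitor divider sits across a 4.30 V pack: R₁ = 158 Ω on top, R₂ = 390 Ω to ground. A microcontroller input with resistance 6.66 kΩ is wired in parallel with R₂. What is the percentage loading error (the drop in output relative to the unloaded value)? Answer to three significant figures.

1.66 %

The divider's output (Thévenin) resistance is R₁‖R₂ = 112.4 Ω.
Fractional drop under load = R_th/(R_th + R_L) = 112.4 / (112.4 + 6660) = 0.01660.
So the output falls by 1.66 %.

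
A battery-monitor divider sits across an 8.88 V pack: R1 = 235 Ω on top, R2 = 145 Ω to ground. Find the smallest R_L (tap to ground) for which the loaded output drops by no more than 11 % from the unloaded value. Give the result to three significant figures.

R_L(min) ≈ 726 Ω

Output resistance R_th = R1‖R2 = (235 × 145)/380.0 = 89.67 Ω.
The fractional drop is R_th/(R_th + R_L); requiring this ≤ 0.110 gives R_L ≥ R_th(1/0.110 − 1) = 89.67 × 8.091 = 726 Ω.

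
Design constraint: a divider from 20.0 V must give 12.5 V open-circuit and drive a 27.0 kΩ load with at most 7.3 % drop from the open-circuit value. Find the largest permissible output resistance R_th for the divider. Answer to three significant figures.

Loading drop = R_th/(R_th + R_L) ≤ 0.0730, so R_th ≤ R_L · ε/(1−ε) = 27.0 kΩ × 0.0730/0.9270 = 2.13 kΩ.
(Any R1, R2 with R2/(R1+R2) = 0.625 and R1‖R2 ≤ 2.13 kΩ will meet the spec.)

R_th ≤ 2.13 kΩ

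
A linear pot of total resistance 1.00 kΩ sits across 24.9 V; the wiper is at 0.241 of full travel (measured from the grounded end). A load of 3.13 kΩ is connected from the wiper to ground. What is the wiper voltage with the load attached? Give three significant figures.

V ≈ 5.67 V

The wiper splits the pot into (1−α)R = 759.0 Ω above and αR = 241.0 Ω below.
Lower section ‖ load = 223.8 Ω.
V_wiper = 24.9 × 223.8/(759.0 + 223.8) = 5.67 V.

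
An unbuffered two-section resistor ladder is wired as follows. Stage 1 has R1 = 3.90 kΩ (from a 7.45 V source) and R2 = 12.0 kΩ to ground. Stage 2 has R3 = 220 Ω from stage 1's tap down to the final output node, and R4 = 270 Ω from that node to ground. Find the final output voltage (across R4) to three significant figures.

V_out ≈ 0.442 V

Stage 2 presents R3+R4 = 490.0 Ω as a load on stage 1's tap.
Stage 1's lower leg becomes R2‖(R3+R4) = 470.8 Ω, so V_mid = 7.45 × 470.8/4371 = 0.8024 V.
Stage 2 is itself unloaded: V_out = V_mid × R4/(R3+R4) = 0.8024 × 270/490.0 = 0.442 V.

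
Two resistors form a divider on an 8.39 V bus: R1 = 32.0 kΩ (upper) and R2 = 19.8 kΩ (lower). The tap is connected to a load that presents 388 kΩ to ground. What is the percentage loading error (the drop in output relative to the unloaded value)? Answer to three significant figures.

The divider's output (Thévenin) resistance is R1‖R2 = 12.23 kΩ.
Fractional drop under load = R_th/(R_th + R_L) = 12.23 / (12.23 + 388) = 0.03056.
So the output falls by 3.06 %.

3.06 %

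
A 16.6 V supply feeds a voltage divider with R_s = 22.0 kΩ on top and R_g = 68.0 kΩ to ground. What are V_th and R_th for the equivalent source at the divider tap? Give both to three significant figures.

V_th is the open-circuit tap voltage: 16.6 × 68.0/(22.0 + 68.0) = 12.5 V.
With the supply zeroed, R_s and R_g appear in parallel from the tap: R_th = R_s‖R_g = (22.0 × 68.0)/90.00 = 16.6 kΩ.

V_th = 12.5 V, R_th = 16.6 kΩ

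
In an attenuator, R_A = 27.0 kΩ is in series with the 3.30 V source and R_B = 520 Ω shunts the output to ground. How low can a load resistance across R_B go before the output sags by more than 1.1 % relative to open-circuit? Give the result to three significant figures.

R_L(min) ≈ 45.9 kΩ

Output resistance R_th = R_A‖R_B = (27000 × 520)/27520 = 510.2 Ω.
The fractional drop is R_th/(R_th + R_L); requiring this ≤ 0.0110 gives R_L ≥ R_th(1/0.0110 − 1) = 510.2 × 89.91 = 45.9 kΩ.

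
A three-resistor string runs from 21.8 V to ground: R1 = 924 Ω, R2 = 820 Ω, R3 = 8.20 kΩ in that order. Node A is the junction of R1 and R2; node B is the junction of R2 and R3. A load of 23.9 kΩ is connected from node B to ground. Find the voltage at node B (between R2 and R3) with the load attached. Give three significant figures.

At node B, R3 is in parallel with the load: R3‖R_L = 6105 Ω.
Below node A the resistance is R2 + (R3‖R_L) = 6925 Ω, so V_A = 21.8 × 6925/7849 = 19.23 V.
Then V_B = V_A × (R3‖R_L)/(R2 + R3‖R_L) = 19.23 × 6105/6925 = 17.0 V.

V ≈ 17.0 V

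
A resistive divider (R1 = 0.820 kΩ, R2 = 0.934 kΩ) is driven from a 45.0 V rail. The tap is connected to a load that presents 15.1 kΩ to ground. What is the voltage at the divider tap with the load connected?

V_out ≈ 23.3 V

The load sits in parallel with R2: R2‖R_L = (934 × 15100) / (934 + 15100) = 879.6 Ω.
V_out = 45.0 × 879.6 / (820 + 879.6) = 45.0 × 879.6/1700 = 23.3 V.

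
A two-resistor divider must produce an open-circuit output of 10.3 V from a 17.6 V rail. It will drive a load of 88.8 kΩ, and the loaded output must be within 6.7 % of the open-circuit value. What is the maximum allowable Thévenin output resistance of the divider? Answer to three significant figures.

R_th ≤ 6.38 kΩ

Loading drop = R_th/(R_th + R_L) ≤ 0.0670, so R_th ≤ R_L · ε/(1−ε) = 88.8 kΩ × 0.0670/0.9330 = 6.38 kΩ.
(Any R1, R2 with R2/(R1+R2) = 0.585 and R1‖R2 ≤ 6.38 kΩ will meet the spec.)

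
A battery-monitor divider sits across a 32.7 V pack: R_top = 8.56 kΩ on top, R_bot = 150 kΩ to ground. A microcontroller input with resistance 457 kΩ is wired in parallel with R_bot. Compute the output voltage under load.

The load sits in parallel with R_bot: R_bot‖R_L = (150 × 457) / (150 + 457) = 112.9 kΩ.
V_out = 32.7 × 112.9 / (8.56 + 112.9) = 32.7 × 112.9/121.5 = 30.4 V.
(Unloaded it would have been 30.9 V.)

V_out ≈ 30.4 V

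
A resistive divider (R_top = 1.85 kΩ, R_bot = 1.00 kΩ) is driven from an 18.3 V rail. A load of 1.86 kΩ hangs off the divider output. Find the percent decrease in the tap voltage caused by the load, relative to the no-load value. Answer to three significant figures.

25.9 %

Unloaded V = 18.3 × 1.00/2.850 = 6.421 V.
Loaded: R_bot‖R_L = 0.6503 kΩ, giving V = 18.3 × 0.6503/2.500 = 4.760 V.
Drop = (6.421 − 4.760) / 6.421 = 25.9 %.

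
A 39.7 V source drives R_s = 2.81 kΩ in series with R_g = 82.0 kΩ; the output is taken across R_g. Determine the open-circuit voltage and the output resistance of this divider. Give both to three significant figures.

V_th = 38.4 V, R_th = 2.72 kΩ

V_th is the open-circuit tap voltage: 39.7 × 82.0/(2.81 + 82.0) = 38.4 V.
With the supply zeroed, R_s and R_g appear in parallel from the tap: R_th = R_s‖R_g = (2.81 × 82.0)/84.81 = 2.72 kΩ.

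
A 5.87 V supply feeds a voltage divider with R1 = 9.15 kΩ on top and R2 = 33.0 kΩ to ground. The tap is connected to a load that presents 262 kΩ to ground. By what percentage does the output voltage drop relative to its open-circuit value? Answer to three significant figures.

2.66 %

The divider's output (Thévenin) resistance is R1‖R2 = 7.164 kΩ.
Fractional drop under load = R_th/(R_th + R_L) = 7.164 / (7.164 + 262) = 0.02661.
So the output falls by 2.66 %.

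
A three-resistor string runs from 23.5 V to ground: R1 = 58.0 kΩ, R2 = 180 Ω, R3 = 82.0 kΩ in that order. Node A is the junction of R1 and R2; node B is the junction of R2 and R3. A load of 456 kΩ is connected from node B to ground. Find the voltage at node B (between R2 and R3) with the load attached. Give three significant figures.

At node B, R3 is in parallel with the load: R3‖R_L = 69500 Ω.
Below node A the resistance is R2 + (R3‖R_L) = 69680 Ω, so V_A = 23.5 × 69680/127700 = 12.83 V.
Then V_B = V_A × (R3‖R_L)/(R2 + R3‖R_L) = 12.83 × 69500/69680 = 12.8 V.

V ≈ 12.8 V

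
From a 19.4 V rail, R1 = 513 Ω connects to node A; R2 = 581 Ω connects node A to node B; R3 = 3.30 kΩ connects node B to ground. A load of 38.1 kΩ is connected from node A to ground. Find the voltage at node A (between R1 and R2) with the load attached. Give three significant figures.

V ≈ 16.9 V

Below node A the series string R2+R3 = 3881 Ω sits in parallel with the 38100 Ω load: 3522 Ω.
V_A = 19.4 × 3522/(513 + 3522) = 16.9 V.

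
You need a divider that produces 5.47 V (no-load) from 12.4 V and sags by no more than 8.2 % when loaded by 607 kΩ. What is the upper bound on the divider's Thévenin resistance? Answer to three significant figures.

R_th ≤ 54.2 kΩ

Loading drop = R_th/(R_th + R_L) ≤ 0.0820, so R_th ≤ R_L · ε/(1−ε) = 607 kΩ × 0.0820/0.9180 = 54.2 kΩ.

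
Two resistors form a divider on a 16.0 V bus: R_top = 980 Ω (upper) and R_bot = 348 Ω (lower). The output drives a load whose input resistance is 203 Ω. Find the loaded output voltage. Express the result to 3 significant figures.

The load sits in parallel with R_bot: R_bot‖R_L = (348 × 203) / (348 + 203) = 128.2 Ω.
V_out = 16.0 × 128.2 / (980 + 128.2) = 16.0 × 128.2/1108 = 1.85 V.

V_out ≈ 1.85 V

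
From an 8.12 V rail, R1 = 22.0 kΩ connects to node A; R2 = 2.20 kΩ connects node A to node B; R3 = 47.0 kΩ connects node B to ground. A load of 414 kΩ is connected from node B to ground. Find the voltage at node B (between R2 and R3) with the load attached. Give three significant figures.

V ≈ 5.16 V

At node B, R3 is in parallel with the load: R3‖R_L = 42.21 kΩ.
Below node A the resistance is R2 + (R3‖R_L) = 44.41 kΩ, so V_A = 8.12 × 44.41/66.41 = 5.430 V.
Then V_B = V_A × (R3‖R_L)/(R2 + R3‖R_L) = 5.430 × 42.21/44.41 = 5.16 V.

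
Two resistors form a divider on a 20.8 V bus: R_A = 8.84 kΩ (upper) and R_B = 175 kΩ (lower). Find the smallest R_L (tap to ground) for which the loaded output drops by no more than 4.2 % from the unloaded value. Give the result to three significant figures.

R_L(min) ≈ 192 kΩ

Output resistance R_th = R_A‖R_B = (8.84 × 175)/183.8 = 8.415 kΩ.
The fractional drop is R_th/(R_th + R_L); requiring this ≤ 0.0420 gives R_L ≥ R_th(1/0.0420 − 1) = 8.415 × 22.81 = 192 kΩ.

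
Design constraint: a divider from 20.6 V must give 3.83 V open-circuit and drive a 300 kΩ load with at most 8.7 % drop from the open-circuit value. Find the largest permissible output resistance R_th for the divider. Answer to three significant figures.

Loading drop = R_th/(R_th + R_L) ≤ 0.0870, so R_th ≤ R_L · ε/(1−ε) = 300 kΩ × 0.0870/0.9130 = 28.6 kΩ.
(Any R1, R2 with R2/(R1+R2) = 0.186 and R1‖R2 ≤ 28.6 kΩ will meet the spec.)

R_th ≤ 28.6 kΩ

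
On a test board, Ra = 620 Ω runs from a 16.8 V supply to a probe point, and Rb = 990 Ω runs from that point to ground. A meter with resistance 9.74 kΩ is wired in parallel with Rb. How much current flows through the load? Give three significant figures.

I_L ≈ 1.02 mA

Rb‖R_L = 898.7 Ω; V_out = 16.8 × 898.7/1519 = 9.941 V.
I_L = V_out / R_L = 9.941 / 9.74 kΩ = 1.02 mA.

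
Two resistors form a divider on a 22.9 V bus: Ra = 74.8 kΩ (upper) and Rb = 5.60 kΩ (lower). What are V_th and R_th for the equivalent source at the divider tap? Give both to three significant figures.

V_th is the open-circuit tap voltage: 22.9 × 5.60/(74.8 + 5.60) = 1.60 V.
With the supply zeroed, Ra and Rb appear in parallel from the tap: R_th = Ra‖Rb = (74.8 × 5.60)/80.40 = 5.21 kΩ.

V_th = 1.60 V, R_th = 5.21 kΩ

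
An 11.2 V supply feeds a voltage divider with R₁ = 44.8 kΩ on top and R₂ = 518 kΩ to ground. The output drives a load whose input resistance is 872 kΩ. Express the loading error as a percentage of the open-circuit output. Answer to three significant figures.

The divider's output (Thévenin) resistance is R₁‖R₂ = 41.23 kΩ.
Fractional drop under load = R_th/(R_th + R_L) = 41.23 / (41.23 + 872) = 0.04515.
So the output falls by 4.52 %.

4.52 %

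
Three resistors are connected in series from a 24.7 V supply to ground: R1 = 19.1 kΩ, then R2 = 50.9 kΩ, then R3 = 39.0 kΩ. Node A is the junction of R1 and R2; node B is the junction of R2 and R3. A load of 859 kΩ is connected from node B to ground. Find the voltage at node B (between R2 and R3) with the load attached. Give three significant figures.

V ≈ 8.59 V

At node B, R3 is in parallel with the load: R3‖R_L = 37.31 kΩ.
Below node A the resistance is R2 + (R3‖R_L) = 88.21 kΩ, so V_A = 24.7 × 88.21/107.3 = 20.30 V.
Then V_B = V_A × (R3‖R_L)/(R2 + R3‖R_L) = 20.30 × 37.31/88.21 = 8.59 V.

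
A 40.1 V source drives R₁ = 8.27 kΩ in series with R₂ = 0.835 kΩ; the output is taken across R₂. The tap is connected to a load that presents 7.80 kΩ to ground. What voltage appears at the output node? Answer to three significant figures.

The load sits in parallel with R₂: R₂‖R_L = (835 × 7800) / (835 + 7800) = 754.3 Ω.
V_out = 40.1 × 754.3 / (8270 + 754.3) = 40.1 × 754.3/9024 = 3.35 V.

V_out ≈ 3.35 V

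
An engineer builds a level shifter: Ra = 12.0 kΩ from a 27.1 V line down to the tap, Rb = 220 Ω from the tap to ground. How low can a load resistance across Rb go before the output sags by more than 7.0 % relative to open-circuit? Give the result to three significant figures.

R_L(min) ≈ 2.87 kΩ

Output resistance R_th = Ra‖Rb = (12000 × 220)/12220 = 216.0 Ω.
The fractional drop is R_th/(R_th + R_L); requiring this ≤ 0.0700 gives R_L ≥ R_th(1/0.0700 − 1) = 216.0 × 13.29 = 2.87 kΩ.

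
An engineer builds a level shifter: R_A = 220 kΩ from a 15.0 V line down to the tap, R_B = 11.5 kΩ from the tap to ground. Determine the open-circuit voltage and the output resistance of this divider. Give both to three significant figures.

V_th is the open-circuit tap voltage: 15.0 × 11.5/(220 + 11.5) = 0.745 V.
With the supply zeroed, R_A and R_B appear in parallel from the tap: R_th = R_A‖R_B = (220 × 11.5)/231.5 = 10.9 kΩ.

V_th = 0.745 V, R_th = 10.9 kΩ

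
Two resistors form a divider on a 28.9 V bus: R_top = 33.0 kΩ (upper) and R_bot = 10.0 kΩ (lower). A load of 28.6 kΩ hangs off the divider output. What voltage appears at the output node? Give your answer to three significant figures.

V_out ≈ 5.30 V

The load sits in parallel with R_bot: R_bot‖R_L = (10.0 × 28.6) / (10.0 + 28.6) = 7.409 kΩ.
V_out = 28.9 × 7.409 / (33.0 + 7.409) = 28.9 × 7.409/40.41 = 5.30 V.
(Unloaded it would have been 6.72 V.)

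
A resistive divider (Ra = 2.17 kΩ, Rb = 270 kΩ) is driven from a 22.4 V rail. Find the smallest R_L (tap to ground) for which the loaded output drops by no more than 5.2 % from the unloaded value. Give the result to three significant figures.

Output resistance R_th = Ra‖Rb = (2.17 × 270)/272.2 = 2.153 kΩ.
The fractional drop is R_th/(R_th + R_L); requiring this ≤ 0.0520 gives R_L ≥ R_th(1/0.0520 − 1) = 2.153 × 18.23 = 39.2 kΩ.

R_L(min) ≈ 39.2 kΩ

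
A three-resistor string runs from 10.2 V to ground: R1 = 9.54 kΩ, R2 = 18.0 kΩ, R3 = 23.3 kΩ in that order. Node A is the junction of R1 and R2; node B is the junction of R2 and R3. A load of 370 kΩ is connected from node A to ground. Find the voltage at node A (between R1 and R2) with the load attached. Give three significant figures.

Below node A the series string R2+R3 = 41.30 kΩ sits in parallel with the 370 kΩ load: 37.15 kΩ.
V_A = 10.2 × 37.15/(9.54 + 37.15) = 8.12 V.

V ≈ 8.12 V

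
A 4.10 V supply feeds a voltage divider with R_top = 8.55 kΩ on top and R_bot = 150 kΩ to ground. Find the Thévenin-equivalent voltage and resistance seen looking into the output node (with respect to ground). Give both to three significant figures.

V_th is the open-circuit tap voltage: 4.10 × 150/(8.55 + 150) = 3.88 V.
With the supply zeroed, R_top and R_bot appear in parallel from the tap: R_th = R_top‖R_bot = (8.55 × 150)/158.6 = 8.09 kΩ.

V_th = 3.88 V, R_th = 8.09 kΩ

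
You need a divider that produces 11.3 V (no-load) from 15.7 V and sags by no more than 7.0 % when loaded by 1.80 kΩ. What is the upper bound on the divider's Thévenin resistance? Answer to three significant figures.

R_th ≤ 135 Ω

Loading drop = R_th/(R_th + R_L) ≤ 0.0700, so R_th ≤ R_L · ε/(1−ε) = 1.80 kΩ × 0.0700/0.9300 = 135 Ω.
(Any R1, R2 with R2/(R1+R2) = 0.720 and R1‖R2 ≤ 135 Ω will meet the spec.)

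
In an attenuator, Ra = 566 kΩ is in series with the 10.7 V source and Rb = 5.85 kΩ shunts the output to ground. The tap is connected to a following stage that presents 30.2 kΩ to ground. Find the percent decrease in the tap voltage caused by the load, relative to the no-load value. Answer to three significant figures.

16.1 %

The divider's output (Thévenin) resistance is Ra‖Rb = 5.790 kΩ.
Fractional drop under load = R_th/(R_th + R_L) = 5.790 / (5.790 + 30.2) = 0.1609.
So the output falls by 16.1 %.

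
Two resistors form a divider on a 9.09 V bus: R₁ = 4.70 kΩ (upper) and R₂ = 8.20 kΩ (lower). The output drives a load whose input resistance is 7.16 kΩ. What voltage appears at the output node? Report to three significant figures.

The load sits in parallel with R₂: R₂‖R_L = (8.20 × 7.16) / (8.20 + 7.16) = 3.822 kΩ.
V_out = 9.09 × 3.822 / (4.70 + 3.822) = 9.09 × 3.822/8.522 = 4.08 V.

V_out ≈ 4.08 V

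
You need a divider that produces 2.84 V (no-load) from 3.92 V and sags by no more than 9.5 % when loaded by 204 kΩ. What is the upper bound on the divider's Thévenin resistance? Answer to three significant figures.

R_th ≤ 21.4 kΩ

Loading drop = R_th/(R_th + R_L) ≤ 0.0950, so R_th ≤ R_L · ε/(1−ε) = 204 kΩ × 0.0950/0.9050 = 21.4 kΩ.
(Any R1, R2 with R2/(R1+R2) = 0.724 and R1‖R2 ≤ 21.4 kΩ will meet the spec.)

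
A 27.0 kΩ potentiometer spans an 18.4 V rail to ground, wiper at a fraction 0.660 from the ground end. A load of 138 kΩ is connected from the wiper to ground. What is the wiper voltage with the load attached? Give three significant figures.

The wiper splits the pot into (1−α)R = 9.180 kΩ above and αR = 17.82 kΩ below.
Lower section ‖ load = 15.78 kΩ.
V_wiper = 18.4 × 15.78/(9.180 + 15.78) = 11.6 V.

V ≈ 11.6 V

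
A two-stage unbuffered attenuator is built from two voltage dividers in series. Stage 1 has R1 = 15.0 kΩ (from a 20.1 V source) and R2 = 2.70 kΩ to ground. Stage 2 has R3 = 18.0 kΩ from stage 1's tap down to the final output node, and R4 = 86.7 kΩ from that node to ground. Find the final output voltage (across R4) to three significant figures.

V_out ≈ 2.48 V

Stage 2 presents R3+R4 = 104.7 kΩ as a load on stage 1's tap.
Stage 1's lower leg becomes R2‖(R3+R4) = 2.632 kΩ, so V_mid = 20.1 × 2.632/17.63 = 3.001 V.
Stage 2 is itself unloaded: V_out = V_mid × R4/(R3+R4) = 3.001 × 86.7/104.7 = 2.48 V.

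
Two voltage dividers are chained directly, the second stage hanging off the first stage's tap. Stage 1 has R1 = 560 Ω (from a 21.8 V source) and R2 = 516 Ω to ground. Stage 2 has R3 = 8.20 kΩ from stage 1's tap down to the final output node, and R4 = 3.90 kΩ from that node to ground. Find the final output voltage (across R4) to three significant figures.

V_out ≈ 3.30 V

Stage 2 presents R3+R4 = 12100 Ω as a load on stage 1's tap.
Stage 1's lower leg becomes R2‖(R3+R4) = 494.9 Ω, so V_mid = 21.8 × 494.9/1055 = 10.23 V.
Stage 2 is itself unloaded: V_out = V_mid × R4/(R3+R4) = 10.23 × 3900/12100 = 3.30 V.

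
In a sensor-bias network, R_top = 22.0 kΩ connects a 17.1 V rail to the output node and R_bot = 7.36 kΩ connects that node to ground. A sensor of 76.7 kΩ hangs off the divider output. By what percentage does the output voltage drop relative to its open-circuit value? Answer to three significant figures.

The divider's output (Thévenin) resistance is R_top‖R_bot = 5.515 kΩ.
Fractional drop under load = R_th/(R_th + R_L) = 5.515 / (5.515 + 76.7) = 0.06708.
So the output falls by 6.71 %.

6.71 %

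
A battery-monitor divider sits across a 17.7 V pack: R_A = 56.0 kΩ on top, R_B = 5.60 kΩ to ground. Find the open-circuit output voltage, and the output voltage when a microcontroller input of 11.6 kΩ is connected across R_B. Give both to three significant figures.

Unloaded: 1.61 V; loaded: 1.12 V

Open-circuit: V = 17.7 × 5.60/(56.0 + 5.60) = 1.61 V.
With the load, R_B becomes R_B‖R_L = 3.777 kΩ, so V = 17.7 × 3.777/59.78 = 1.12 V.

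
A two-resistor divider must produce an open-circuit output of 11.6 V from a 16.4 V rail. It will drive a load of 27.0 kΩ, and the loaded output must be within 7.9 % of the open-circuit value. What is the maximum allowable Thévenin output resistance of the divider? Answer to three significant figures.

Loading drop = R_th/(R_th + R_L) ≤ 0.0790, so R_th ≤ R_L · ε/(1−ε) = 27.0 kΩ × 0.0790/0.9210 = 2.32 kΩ.

R_th ≤ 2.32 kΩ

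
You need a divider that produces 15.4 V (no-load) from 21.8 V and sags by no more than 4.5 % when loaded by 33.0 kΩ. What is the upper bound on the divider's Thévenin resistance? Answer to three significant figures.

Loading drop = R_th/(R_th + R_L) ≤ 0.0450, so R_th ≤ R_L · ε/(1−ε) = 33.0 kΩ × 0.0450/0.9550 = 1.55 kΩ.
(Any R1, R2 with R2/(R1+R2) = 0.706 and R1‖R2 ≤ 1.55 kΩ will meet the spec.)

R_th ≤ 1.55 kΩ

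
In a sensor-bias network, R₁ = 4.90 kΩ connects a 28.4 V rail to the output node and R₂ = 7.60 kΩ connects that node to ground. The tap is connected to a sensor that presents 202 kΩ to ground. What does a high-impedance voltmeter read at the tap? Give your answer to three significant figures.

The load sits in parallel with R₂: R₂‖R_L = (7.60 × 202) / (7.60 + 202) = 7.324 kΩ.
V_out = 28.4 × 7.324 / (4.90 + 7.324) = 28.4 × 7.324/12.22 = 17.0 V.

V_out ≈ 17.0 V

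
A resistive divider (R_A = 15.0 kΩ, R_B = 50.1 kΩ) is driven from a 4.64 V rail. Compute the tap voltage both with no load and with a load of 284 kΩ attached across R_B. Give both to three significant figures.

Open-circuit: V = 4.64 × 50.1/(15.0 + 50.1) = 3.57 V.
With the load, R_B becomes R_B‖R_L = 42.59 kΩ, so V = 4.64 × 42.59/57.59 = 3.43 V.

Unloaded: 3.57 V; loaded: 3.43 V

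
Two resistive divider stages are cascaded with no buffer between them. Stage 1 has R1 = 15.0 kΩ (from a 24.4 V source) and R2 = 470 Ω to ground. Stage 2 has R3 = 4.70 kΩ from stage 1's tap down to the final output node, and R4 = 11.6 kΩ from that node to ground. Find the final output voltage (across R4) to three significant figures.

Stage 2 presents R3+R4 = 16300 Ω as a load on stage 1's tap.
Stage 1's lower leg becomes R2‖(R3+R4) = 456.8 Ω, so V_mid = 24.4 × 456.8/15460 = 0.7211 V.
Stage 2 is itself unloaded: V_out = V_mid × R4/(R3+R4) = 0.7211 × 11600/16300 = 0.513 V.

V_out ≈ 0.513 V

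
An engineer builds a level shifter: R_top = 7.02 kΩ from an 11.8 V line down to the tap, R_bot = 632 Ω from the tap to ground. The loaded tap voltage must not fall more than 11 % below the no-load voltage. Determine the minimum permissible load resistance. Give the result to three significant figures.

Output resistance R_th = R_top‖R_bot = (7020 × 632)/7652 = 579.8 Ω.
The fractional drop is R_th/(R_th + R_L); requiring this ≤ 0.110 gives R_L ≥ R_th(1/0.110 − 1) = 579.8 × 8.091 = 4.69 kΩ.

R_L(min) ≈ 4.69 kΩ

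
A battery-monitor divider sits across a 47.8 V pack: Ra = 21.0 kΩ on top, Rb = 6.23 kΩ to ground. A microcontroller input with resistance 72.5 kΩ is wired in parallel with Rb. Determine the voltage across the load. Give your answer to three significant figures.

The load sits in parallel with Rb: Rb‖R_L = (6.23 × 72.5) / (6.23 + 72.5) = 5.737 kΩ.
V_out = 47.8 × 5.737 / (21.0 + 5.737) = 47.8 × 5.737/26.74 = 10.3 V.
(Unloaded it would have been 10.9 V.)

V_out ≈ 10.3 V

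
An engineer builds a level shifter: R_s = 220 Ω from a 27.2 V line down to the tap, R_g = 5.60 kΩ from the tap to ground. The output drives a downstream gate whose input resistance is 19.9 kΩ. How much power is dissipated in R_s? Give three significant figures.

Total resistance from the source is R_s + (R_g‖R_L) = 4590 Ω, so I = 27.2/4590 Ω = 5.926 mA.
P = I²·R_s = (5.926 mA)² × 220 Ω = 7.72 mW.

P ≈ 7.72 mW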